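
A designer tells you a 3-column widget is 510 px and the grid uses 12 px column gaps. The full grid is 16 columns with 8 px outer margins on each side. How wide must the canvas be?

Subtracting 2 column gaps of 12 leaves 486 for 3 columns, so c = 162 px.
Total width: 2·8 + 16·162 + 15·12 = 2788 px.

2788 px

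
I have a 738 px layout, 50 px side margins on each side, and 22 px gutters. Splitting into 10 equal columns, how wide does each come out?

44 px

Subtract both margins: 738 − 2·50 = 638 px.
10 columns + 9 gutters: 10c + 9·22 = 638.
10c = 638 − 198 = 440, so c = 44 px.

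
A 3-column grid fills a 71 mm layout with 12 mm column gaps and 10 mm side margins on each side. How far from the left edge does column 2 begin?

Take off 20 mm of margins, leaving 51 mm.
51 − 2·12 = 27; ÷3 gives c = 9 mm.
Before column 2: the margin + 1 column + 1 column gap.
Offset = 10 + 1·(9 + 12) = 10 + 21 = 31 mm.

31 mm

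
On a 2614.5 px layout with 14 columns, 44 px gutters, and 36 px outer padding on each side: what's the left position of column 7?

1144.5 px

Content = 2614.5 − 2·36 = 2542.5 px.
14 columns + 13 gutters: 14c + 13·44 = 2542.5.
14c = 2542.5 − 572 = 1970.5, so c = 140.75 px.
Before column 7: the margin + 6 columns + 6 gutters.
Offset = 36 + 6·(140.75 + 44) = 36 + 1108.5 = 1144.5 px.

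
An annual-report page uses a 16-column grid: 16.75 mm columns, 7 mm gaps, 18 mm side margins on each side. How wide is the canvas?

409 mm

Adding margins, columns and gutters: 36 + 268 + 105 = 409 mm.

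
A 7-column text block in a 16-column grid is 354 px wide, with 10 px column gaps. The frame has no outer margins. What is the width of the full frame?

822 px

Subtracting 6 column gaps of 10 leaves 294 for 7 columns, so c = 42 px.
Total width: 16·42 + 15·10 = 822 px.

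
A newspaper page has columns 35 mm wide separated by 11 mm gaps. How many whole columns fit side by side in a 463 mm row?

k columns need k·35 + (k−1)·11 = k·46 − 11.
k·46 − 11 ≤ 463 → k ≤ 474 / 46 ≈ 10.30, so k = 10.

10 columns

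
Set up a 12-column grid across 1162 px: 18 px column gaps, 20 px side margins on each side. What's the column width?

77 px

Subtract both margins: 1162 − 2·20 = 1122 px.
12c + 11·18 = 1122 → 12c = 924 → c = 77 px.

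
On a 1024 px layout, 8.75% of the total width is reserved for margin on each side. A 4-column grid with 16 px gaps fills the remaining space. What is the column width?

Each margin = 8.75% of 1024 = 89.6 px; content = 1024 − 2·89.6 = 844.8 px.
4 columns + 3 gaps: 4c + 3·16 = 844.8.
4c = 844.8 − 48 = 796.8, so c = 199.2 px.

199.2 px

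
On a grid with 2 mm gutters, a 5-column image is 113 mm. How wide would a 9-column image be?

205 mm

Subtracting 4 gutters of 2 leaves 105 for 5 columns, so c = 21 mm.
Span of 9: 9·21 + 8·2 = 189 + 16 = 205 mm.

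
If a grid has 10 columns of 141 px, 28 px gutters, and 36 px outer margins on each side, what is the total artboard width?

1734 px

Artboard = 2·36 + 10·141 + 9·28 = 72 + 1410 + 252 = 1734 px.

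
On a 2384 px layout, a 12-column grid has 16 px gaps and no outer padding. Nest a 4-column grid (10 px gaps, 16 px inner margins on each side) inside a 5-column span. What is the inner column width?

2384 − 11·16 = 2208; ÷12 gives c = 184 px.
5-column span = 5·184 + 4·16 = 984 px.
Inner content = 984 − 2·16 = 952 px.
952 − 3·10 = 922; ÷4 gives d = 230.5 px.

230.5 px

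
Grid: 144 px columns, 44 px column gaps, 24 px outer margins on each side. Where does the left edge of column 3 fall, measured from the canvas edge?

Column 3 starts at margin + 2·(column + gutter) = 24 + 2·188 = 400 px.

400 px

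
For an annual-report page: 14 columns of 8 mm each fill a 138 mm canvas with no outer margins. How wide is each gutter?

14 columns take 14·8 = 112 mm; remaining 26 splits into 13 gutters.
g = 26 / 13 = 2 mm.

2 mm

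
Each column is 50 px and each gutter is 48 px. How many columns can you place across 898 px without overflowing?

9 columns

Each extra column adds 50 + 48 = 98 px.
(898 + 48) / 98 = 9.65, so 9 columns fit.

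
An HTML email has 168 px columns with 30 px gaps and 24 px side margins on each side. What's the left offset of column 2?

Column 2 starts at margin + 1·(column + gutter) = 24 + 1·198 = 222 px.

222 px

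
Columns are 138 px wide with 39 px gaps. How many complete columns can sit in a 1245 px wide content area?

7 columns

7 columns: 7·138 + 6·39 = 1200 px ≤ 1245.
8 columns: 1377 px > 1245. So 7.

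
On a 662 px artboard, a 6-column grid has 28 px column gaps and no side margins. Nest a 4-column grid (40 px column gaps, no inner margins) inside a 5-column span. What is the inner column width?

662 − 5·28 = 522; ÷6 gives c = 87 px.
5-column span = 5·87 + 4·28 = 547 px.
Subtracting 3 column gaps of 40 leaves 427 for 4 columns, so d = 106.75 px.

106.75 px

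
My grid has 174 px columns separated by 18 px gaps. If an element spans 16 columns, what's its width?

3054 px

Span of 16: 16·174 + 15·18 = 2784 + 270 = 3054 px.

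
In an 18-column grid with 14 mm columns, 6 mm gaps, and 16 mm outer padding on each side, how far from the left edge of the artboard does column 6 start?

Column 6 starts at margin + 5·(column + gutter) = 16 + 5·20 = 116 mm.

116 mm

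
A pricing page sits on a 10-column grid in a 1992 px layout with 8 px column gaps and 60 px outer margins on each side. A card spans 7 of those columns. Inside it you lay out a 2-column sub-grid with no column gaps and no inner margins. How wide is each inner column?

Inside the margins: 1992 − 120 = 1872 px.
1872 − 9·8 = 1800; ÷10 gives c = 180 px.
Span of 7: 7·180 + 6·8 = 1260 + 48 = 1308 px.
2d = 1308 → d = 654 px.

654 px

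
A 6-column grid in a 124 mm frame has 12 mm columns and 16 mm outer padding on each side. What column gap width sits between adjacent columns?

Content width = 124 − 2·16 = 92 mm.
6·12 + 5g = 92 → 5g = 20 → g = 4 mm.

4 mm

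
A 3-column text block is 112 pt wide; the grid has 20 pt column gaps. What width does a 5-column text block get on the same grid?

200 pt

112 − 2·20 = 72; ÷3 gives c = 24 pt.
Span of 5: 5·24 + 4·20 = 120 + 80 = 200 pt.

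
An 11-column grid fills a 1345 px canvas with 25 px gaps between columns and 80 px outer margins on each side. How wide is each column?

Content width = 1345 − 2·80 = 1185 px.
11 columns + 10 gaps: 11c + 10·25 = 1185.
11c = 1185 − 250 = 935, so c = 85 px.

85 px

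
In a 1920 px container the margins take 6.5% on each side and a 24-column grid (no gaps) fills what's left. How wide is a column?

69.6 px

Margins: 6.5% × 1920 = 124.8 px each, so content = 1920 − 249.6 = 1670.4 px.
1670.4 / 24 = 69.6 px per column.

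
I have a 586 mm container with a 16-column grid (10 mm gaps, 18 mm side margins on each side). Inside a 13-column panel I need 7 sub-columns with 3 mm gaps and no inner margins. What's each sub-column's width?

61 mm

Take off 36 mm of margins, leaving 550 mm.
Subtracting 15 gaps of 10 leaves 400 for 16 columns, so c = 25 mm.
Span of 13: 13·25 + 12·10 = 325 + 120 = 445 mm.
Subtracting 6 gaps of 3 leaves 427 for 7 columns, so d = 61 mm.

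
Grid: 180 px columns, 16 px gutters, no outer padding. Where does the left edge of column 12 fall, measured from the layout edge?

Each column+gutter stride is 196 px; with no margin, 11 of them is 2156 px.

2156 px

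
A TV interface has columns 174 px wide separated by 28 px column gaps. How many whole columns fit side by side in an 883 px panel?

4 columns

Each extra column adds 174 + 28 = 202 px.
(883 + 28) / 202 = 4.51, so 4 columns fit.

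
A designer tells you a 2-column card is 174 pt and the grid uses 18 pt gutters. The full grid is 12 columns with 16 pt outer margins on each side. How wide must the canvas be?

174 − 1·18 = 156; ÷2 gives c = 78 pt.
Total width: 2·16 + 12·78 + 11·18 = 1166 pt.

1166 pt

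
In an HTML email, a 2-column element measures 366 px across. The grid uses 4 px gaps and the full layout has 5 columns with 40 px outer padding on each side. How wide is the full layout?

1001 px

2 columns + 1 gap: 2c + 1·4 = 366.
2c = 366 − 4 = 362, so c = 181 px.
Adding margins, columns and gutters: 80 + 905 + 16 = 1001 px.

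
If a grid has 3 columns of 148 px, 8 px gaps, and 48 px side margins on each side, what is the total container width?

556 px

Total width: 2·48 + 3·148 + 2·8 = 556 px.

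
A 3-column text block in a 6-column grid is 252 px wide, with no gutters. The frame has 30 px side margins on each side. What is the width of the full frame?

564 px

252 / 3 = 84 px per column.
Summing: 60 + 504 = 564 px.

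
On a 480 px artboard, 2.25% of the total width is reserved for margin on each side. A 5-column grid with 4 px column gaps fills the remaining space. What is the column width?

Margins: 2.25% × 480 = 10.8 px each, so content = 480 − 21.6 = 458.4 px.
Subtracting 4 column gaps of 4 leaves 442.4 for 5 columns, so c = 88.48 px.

88.48 px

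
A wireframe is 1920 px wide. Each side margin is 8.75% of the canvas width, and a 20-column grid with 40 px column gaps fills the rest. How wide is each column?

Margins: 8.75% × 1920 = 168 px each, so content = 1920 − 336 = 1584 px.
20c + 19·40 = 1584 → 20c = 824 → c = 41.2 px.

41.2 px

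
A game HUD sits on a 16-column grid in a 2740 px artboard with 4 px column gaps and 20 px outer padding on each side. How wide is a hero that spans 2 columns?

334 px

Take off 40 px of margins, leaving 2700 px.
Subtracting 15 column gaps of 4 leaves 2640 for 16 columns, so c = 165 px.
2-column span = 2·165 + 1·4 = 334 px.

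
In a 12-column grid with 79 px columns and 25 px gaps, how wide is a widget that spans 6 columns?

Span of 6: 6·79 + 5·25 = 474 + 125 = 599 px.

599 px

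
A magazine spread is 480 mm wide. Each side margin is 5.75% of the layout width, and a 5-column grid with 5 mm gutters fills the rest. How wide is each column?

80.96 mm

480 × (1 − 2·5.75%) = 480 × 88.5% = 424.8 mm for the columns.
Subtracting 4 gutters of 5 leaves 404.8 for 5 columns, so c = 80.96 mm.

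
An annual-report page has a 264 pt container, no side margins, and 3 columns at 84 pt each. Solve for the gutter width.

6 pt

Columns use 252 pt, leaving 12 pt across 2 gutters = 6 pt each.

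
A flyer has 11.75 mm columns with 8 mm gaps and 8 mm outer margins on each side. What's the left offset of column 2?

Each column+gutter stride is 19.75 mm; 1 of them past the 8 mm margin is 8 + 19.75 = 27.75 mm.

27.75 mm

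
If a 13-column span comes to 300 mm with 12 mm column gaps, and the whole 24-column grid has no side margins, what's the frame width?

564 mm

13 columns + 12 column gaps: 13c + 12·12 = 300.
13c = 300 − 144 = 156, so c = 12 mm.
Total width: 24·12 + 23·12 = 564 mm.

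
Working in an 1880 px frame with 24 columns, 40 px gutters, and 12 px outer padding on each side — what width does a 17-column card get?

Subtract both margins: 1880 − 2·12 = 1856 px.
1856 − 23·40 = 936; ÷24 gives c = 39 px.
17 columns plus 16 gutters: 663 + 640 = 1303 px.

1303 px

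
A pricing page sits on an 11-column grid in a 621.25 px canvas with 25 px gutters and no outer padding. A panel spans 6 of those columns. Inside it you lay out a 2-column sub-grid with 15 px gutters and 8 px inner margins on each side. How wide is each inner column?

Subtracting 10 gutters of 25 leaves 371.25 for 11 columns, so c = 33.75 px.
6 columns plus 5 gutters: 202.5 + 125 = 327.5 px.
Inner content = 327.5 − 2·8 = 311.5 px.
2 columns + 1 gutter: 2d + 1·15 = 311.5.
2d = 311.5 − 15 = 296.5, so d = 148.25 px.

148.25 px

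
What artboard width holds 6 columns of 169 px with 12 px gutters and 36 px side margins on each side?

1146 px

Adding margins, columns and gutters: 72 + 1014 + 60 = 1146 px.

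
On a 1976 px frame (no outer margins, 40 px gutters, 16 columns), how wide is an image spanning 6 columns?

16c + 15·40 = 1976 → 16c = 1376 → c = 86 px.
6-column span = 6·86 + 5·40 = 716 px.

716 px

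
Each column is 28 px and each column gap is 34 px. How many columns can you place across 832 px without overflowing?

13 columns

Each extra column adds 28 + 34 = 62 px.
(832 + 34) / 62 = 13.97, so 13 columns fit.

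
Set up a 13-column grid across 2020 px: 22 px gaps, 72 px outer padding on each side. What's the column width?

Take off 144 px of margins, leaving 1876 px.
1876 − 12·22 = 1612; ÷13 gives c = 124 px.

124 px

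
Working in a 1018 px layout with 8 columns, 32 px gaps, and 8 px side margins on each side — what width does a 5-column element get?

Subtract both margins: 1018 − 2·8 = 1002 px.
Subtracting 7 gaps of 32 leaves 778 for 8 columns, so c = 97.25 px.
Span of 5: 5·97.25 + 4·32 = 486.25 + 128 = 614.25 px.

614.25 px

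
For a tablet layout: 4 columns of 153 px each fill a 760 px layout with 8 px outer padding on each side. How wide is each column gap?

Subtract both margins: 760 − 2·8 = 744 px.
Columns use 612 px, leaving 132 px across 3 column gaps = 44 px each.

44 px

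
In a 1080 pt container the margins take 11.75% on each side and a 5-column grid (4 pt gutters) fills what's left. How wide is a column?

Margins: 11.75% × 1080 = 126.9 pt each, so content = 1080 − 253.8 = 826.2 pt.
5c + 4·4 = 826.2 → 5c = 810.2 → c = 162.04 pt.

162.04 pt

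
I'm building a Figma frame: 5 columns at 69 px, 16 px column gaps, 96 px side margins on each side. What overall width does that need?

601 px

Frame = 2·96 + 5·69 + 4·16 = 192 + 345 + 64 = 601 px.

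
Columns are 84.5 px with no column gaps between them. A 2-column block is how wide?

With no column gaps, 2 columns span 2·84.5 = 169 px.

169 px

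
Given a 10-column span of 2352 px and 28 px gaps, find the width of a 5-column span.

2352 − 9·28 = 2100; ÷10 gives c = 210 px.
5-column span = 5·210 + 4·28 = 1162 px.

1162 px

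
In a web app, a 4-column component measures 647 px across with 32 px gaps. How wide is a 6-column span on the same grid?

986.5 px

4 columns + 3 gaps: 4c + 3·32 = 647.
4c = 647 − 96 = 551, so c = 137.75 px.
6-column span = 6·137.75 + 5·32 = 986.5 px.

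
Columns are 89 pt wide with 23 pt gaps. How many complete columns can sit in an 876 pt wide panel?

8 columns: 8·89 + 7·23 = 873 pt ≤ 876.
9 columns: 985 pt > 876. So 8.

8 columns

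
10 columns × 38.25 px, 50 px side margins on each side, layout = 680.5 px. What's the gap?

Take off 100 px of margins, leaving 580.5 px.
Columns use 382.5 px, leaving 198 px across 9 gaps = 22 px each.

22 px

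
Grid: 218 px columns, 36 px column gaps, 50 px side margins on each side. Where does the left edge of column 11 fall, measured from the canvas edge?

Each column+gutter stride is 254 px; 10 of them past the 50 px margin is 50 + 2540 = 2590 px.

2590 px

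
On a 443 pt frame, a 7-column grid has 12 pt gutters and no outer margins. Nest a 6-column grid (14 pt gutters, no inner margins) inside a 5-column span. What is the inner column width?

40.5 pt

7c + 6·12 = 443 → 7c = 371 → c = 53 pt.
Span of 5: 5·53 + 4·12 = 265 + 48 = 313 pt.
6 columns + 5 gutters: 6d + 5·14 = 313.
6d = 313 − 70 = 243, so d = 40.5 pt.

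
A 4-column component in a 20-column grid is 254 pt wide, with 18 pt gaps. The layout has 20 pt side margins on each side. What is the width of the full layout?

1382 pt

4c + 3·18 = 254 → 4c = 200 → c = 50 pt.
Layout = 2·20 + 20·50 + 19·18 = 40 + 1000 + 342 = 1382 pt.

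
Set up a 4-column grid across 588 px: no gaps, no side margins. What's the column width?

4c = 588 → c = 147 px.

147 px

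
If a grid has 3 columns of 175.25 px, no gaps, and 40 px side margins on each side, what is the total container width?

Total width: 2·40 + 3·175.25 = 605.75 px.

605.75 px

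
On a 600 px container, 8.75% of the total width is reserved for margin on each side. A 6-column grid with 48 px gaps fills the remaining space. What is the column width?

Margins: 8.75% × 600 = 52.5 px each, so content = 600 − 105 = 495 px.
6c + 5·48 = 495 → 6c = 255 → c = 42.5 px.

42.5 px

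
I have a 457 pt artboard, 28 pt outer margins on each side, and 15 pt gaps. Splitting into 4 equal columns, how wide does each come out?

Subtract both margins: 457 − 2·28 = 401 pt.
Subtracting 3 gaps of 15 leaves 356 for 4 columns, so c = 89 pt.

89 pt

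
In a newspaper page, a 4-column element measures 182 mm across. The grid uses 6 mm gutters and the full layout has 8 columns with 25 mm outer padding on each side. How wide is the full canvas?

4 columns + 3 gutters: 4c + 3·6 = 182.
4c = 182 − 18 = 164, so c = 41 mm.
Adding margins, columns and gutters: 50 + 328 + 42 = 420 mm.

420 mm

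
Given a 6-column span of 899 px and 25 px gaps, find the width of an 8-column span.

6 columns + 5 gaps: 6c + 5·25 = 899.
6c = 899 − 125 = 774, so c = 129 px.
Span of 8: 8·129 + 7·25 = 1032 + 175 = 1207 px.

1207 px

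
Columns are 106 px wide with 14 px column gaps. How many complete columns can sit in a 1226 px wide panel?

10 columns: 10·106 + 9·14 = 1186 px ≤ 1226.
11 columns: 1306 px > 1226. So 10.

10 columns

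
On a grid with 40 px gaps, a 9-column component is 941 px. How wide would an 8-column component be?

9c + 8·40 = 941 → 9c = 621 → c = 69 px.
8 columns plus 7 gaps: 552 + 280 = 832 px.

832 px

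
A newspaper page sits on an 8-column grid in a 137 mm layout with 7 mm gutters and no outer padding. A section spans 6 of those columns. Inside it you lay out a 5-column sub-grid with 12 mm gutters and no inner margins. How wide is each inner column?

10.6 mm

8c + 7·7 = 137 → 8c = 88 → c = 11 mm.
Span of 6: 6·11 + 5·7 = 66 + 35 = 101 mm.
101 − 4·12 = 53; ÷5 gives d = 10.6 mm.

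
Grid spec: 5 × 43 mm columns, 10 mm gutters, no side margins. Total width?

Container = 5·43 + 4·10 = 215 + 40 = 255 mm.

255 mm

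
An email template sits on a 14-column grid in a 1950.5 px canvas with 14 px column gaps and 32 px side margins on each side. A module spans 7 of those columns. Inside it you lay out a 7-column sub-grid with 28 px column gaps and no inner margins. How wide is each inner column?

109.75 px

Take off 64 px of margins, leaving 1886.5 px.
14c + 13·14 = 1886.5 → 14c = 1704.5 → c = 121.75 px.
Span of 7: 7·121.75 + 6·14 = 852.25 + 84 = 936.25 px.
936.25 − 6·28 = 768.25; ÷7 gives d = 109.75 px.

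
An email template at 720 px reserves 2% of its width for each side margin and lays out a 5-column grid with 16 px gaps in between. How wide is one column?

125.44 px

720 × (1 − 2·2%) = 720 × 96% = 691.2 px for the columns.
5c + 4·16 = 691.2 → 5c = 627.2 → c = 125.44 px.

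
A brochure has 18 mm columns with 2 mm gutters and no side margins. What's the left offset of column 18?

340 mm

No margin, so column 18 starts at 17·(column + gutter) = 17·20 = 340 mm.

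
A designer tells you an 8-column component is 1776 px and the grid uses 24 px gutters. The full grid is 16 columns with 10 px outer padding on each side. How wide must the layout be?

3596 px

Subtracting 7 gutters of 24 leaves 1608 for 8 columns, so c = 201 px.
Layout = 2·10 + 16·201 + 15·24 = 20 + 3216 + 360 = 3596 px.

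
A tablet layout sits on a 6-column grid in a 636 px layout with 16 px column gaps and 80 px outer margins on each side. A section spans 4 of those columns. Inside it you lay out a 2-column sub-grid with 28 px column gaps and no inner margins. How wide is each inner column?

Inside the margins: 636 − 160 = 476 px.
6c + 5·16 = 476 → 6c = 396 → c = 66 px.
4-column span = 4·66 + 3·16 = 312 px.
2d + 1·28 = 312 → 2d = 284 → d = 142 px.

142 px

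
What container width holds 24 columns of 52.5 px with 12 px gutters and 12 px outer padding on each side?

1560 px

Container = 2·12 + 24·52.5 + 23·12 = 24 + 1260 + 276 = 1560 px.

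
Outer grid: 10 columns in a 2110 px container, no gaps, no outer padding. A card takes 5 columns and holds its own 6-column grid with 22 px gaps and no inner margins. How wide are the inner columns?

With no gaps, each column is 2110/10 = 211 px.
With no gaps, 5 columns span 5·211 = 1055 px.
6 columns + 5 gaps: 6d + 5·22 = 1055.
6d = 1055 − 110 = 945, so d = 157.5 px.

157.5 px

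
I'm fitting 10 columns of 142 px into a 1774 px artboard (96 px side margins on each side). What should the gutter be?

18 px

Take off 192 px of margins, leaving 1582 px.
Columns use 1420 px, leaving 162 px across 9 gutters = 18 px each.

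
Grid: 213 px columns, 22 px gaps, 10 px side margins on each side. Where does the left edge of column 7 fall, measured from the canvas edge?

1420 px

Each column+gutter stride is 235 px; 6 of them past the 10 px margin is 10 + 1410 = 1420 px.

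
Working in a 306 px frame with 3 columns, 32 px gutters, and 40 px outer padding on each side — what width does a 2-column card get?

140 px

Subtract both margins: 306 − 2·40 = 226 px.
3c + 2·32 = 226 → 3c = 162 → c = 54 px.
2 columns plus 1 gutter: 108 + 32 = 140 px.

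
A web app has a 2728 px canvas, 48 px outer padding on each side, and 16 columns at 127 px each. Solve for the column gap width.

40 px

Content width = 2728 − 2·48 = 2632 px.
16 columns take 16·127 = 2032 px; remaining 600 splits into 15 column gaps.
g = 600 / 15 = 40 px.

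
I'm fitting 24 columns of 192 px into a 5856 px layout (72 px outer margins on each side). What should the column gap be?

Content width = 5856 − 2·72 = 5712 px.
Columns use 4608 px, leaving 1104 px across 23 column gaps = 48 px each.

48 px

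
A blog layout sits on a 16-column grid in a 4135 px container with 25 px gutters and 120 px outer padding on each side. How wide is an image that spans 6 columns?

Content width = 4135 − 2·120 = 3895 px.
Subtracting 15 gutters of 25 leaves 3520 for 16 columns, so c = 220 px.
Span of 6: 6·220 + 5·25 = 1320 + 125 = 1445 px.

1445 px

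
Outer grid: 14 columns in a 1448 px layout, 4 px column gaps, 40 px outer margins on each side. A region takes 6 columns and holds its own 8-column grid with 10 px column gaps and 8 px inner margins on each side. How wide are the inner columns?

62.25 px

Take off 80 px of margins, leaving 1368 px.
14c + 13·4 = 1368 → 14c = 1316 → c = 94 px.
Span of 6: 6·94 + 5·4 = 564 + 20 = 584 px.
Inner content = 584 − 2·8 = 568 px.
8 columns + 7 column gaps: 8d + 7·10 = 568.
8d = 568 − 70 = 498, so d = 62.25 px.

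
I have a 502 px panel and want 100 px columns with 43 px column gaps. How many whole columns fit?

3 columns: 3·100 + 2·43 = 386 px ≤ 502.
4 columns: 529 px > 502. So 3.

3 columns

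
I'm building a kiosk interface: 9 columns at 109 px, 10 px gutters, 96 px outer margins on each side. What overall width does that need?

1253 px

Adding margins, columns and gutters: 192 + 981 + 80 = 1253 px.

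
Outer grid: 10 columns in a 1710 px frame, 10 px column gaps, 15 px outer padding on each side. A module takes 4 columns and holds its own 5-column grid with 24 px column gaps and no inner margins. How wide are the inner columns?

114 px

Take off 30 px of margins, leaving 1680 px.
1680 − 9·10 = 1590; ÷10 gives c = 159 px.
Span of 4: 4·159 + 3·10 = 636 + 30 = 666 px.
5 columns + 4 column gaps: 5d + 4·24 = 666.
5d = 666 − 96 = 570, so d = 114 px.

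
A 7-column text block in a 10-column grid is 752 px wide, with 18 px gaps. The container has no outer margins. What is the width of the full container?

1082 px

Subtracting 6 gaps of 18 leaves 644 for 7 columns, so c = 92 px.
Total width: 10·92 + 9·18 = 1082 px.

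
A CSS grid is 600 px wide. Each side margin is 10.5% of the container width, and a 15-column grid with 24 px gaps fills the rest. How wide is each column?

Each margin = 10.5% of 600 = 63 px; content = 600 − 2·63 = 474 px.
15c + 14·24 = 474 → 15c = 138 → c = 9.2 px.

9.2 px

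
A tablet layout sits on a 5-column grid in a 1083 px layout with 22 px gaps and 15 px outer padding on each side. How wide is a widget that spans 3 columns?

623 px

Inside the margins: 1083 − 30 = 1053 px.
5 columns + 4 gaps: 5c + 4·22 = 1053.
5c = 1053 − 88 = 965, so c = 193 px.
3-column span = 3·193 + 2·22 = 623 px.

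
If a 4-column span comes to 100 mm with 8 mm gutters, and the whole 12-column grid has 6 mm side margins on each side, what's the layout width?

328 mm

100 − 3·8 = 76; ÷4 gives c = 19 mm.
Layout = 2·6 + 12·19 + 11·8 = 12 + 228 + 88 = 328 mm.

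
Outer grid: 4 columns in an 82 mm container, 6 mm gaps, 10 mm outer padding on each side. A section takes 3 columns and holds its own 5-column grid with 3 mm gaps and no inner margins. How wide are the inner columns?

6.6 mm

Inside the margins: 82 − 20 = 62 mm.
Subtracting 3 gaps of 6 leaves 44 for 4 columns, so c = 11 mm.
3 columns plus 2 gaps: 33 + 12 = 45 mm.
5d + 4·3 = 45 → 5d = 33 → d = 6.6 mm.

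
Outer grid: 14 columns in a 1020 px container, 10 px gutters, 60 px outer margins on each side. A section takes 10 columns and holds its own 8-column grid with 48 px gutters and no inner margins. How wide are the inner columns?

38 px

Take off 120 px of margins, leaving 900 px.
900 − 13·10 = 770; ÷14 gives c = 55 px.
10-column span = 10·55 + 9·10 = 640 px.
8 columns + 7 gutters: 8d + 7·48 = 640.
8d = 640 − 336 = 304, so d = 38 px.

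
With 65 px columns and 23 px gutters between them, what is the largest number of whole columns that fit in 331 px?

4 columns: 4·65 + 3·23 = 329 px ≤ 331.
5 columns: 417 px > 331. So 4.

4 columns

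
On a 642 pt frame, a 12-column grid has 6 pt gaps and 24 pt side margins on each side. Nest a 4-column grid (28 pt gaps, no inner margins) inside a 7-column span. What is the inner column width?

Take off 48 pt of margins, leaving 594 pt.
594 − 11·6 = 528; ÷12 gives c = 44 pt.
7 columns plus 6 gaps: 308 + 36 = 344 pt.
344 − 3·28 = 260; ÷4 gives d = 65 pt.

65 pt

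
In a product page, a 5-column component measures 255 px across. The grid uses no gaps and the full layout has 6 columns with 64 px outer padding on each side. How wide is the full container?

434 px

255 / 5 = 51 px per column.
Total width: 2·64 + 6·51 = 434 px.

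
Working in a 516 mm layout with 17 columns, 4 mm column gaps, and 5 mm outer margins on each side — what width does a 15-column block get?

446 mm

Content width = 516 − 2·5 = 506 mm.
17 columns + 16 column gaps: 17c + 16·4 = 506.
17c = 506 − 64 = 442, so c = 26 mm.
15 columns plus 14 column gaps: 390 + 56 = 446 mm.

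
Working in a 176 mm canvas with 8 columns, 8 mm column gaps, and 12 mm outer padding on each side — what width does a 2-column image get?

32 mm

Subtract both margins: 176 − 2·12 = 152 mm.
8 columns + 7 column gaps: 8c + 7·8 = 152.
8c = 152 − 56 = 96, so c = 12 mm.
2-column span = 2·12 + 1·8 = 32 mm.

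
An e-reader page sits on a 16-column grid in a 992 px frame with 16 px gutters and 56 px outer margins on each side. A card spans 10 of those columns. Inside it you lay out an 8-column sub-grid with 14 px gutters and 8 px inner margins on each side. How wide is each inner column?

53.75 px

Outer content = 992 − 2·56 = 880 px.
880 − 15·16 = 640; ÷16 gives c = 40 px.
Span of 10: 10·40 + 9·16 = 400 + 144 = 544 px.
Inner content = 544 − 2·8 = 528 px.
528 − 7·14 = 430; ÷8 gives d = 53.75 px.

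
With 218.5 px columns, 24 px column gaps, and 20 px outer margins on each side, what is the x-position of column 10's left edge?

2202.5 px

Each column+gutter stride is 242.5 px; 9 of them past the 20 px margin is 20 + 2182.5 = 2202.5 px.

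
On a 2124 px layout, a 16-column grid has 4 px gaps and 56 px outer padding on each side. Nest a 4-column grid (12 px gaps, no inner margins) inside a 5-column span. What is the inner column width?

Outer content = 2124 − 2·56 = 2012 px.
16c + 15·4 = 2012 → 16c = 1952 → c = 122 px.
5 columns plus 4 gaps: 610 + 16 = 626 px.
Subtracting 3 gaps of 12 leaves 590 for 4 columns, so d = 147.5 px.

147.5 px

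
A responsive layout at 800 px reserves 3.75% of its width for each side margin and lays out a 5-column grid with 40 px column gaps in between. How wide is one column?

116 px

Each margin = 3.75% of 800 = 30 px; content = 800 − 2·30 = 740 px.
5 columns + 4 column gaps: 5c + 4·40 = 740.
5c = 740 − 160 = 580, so c = 116 px.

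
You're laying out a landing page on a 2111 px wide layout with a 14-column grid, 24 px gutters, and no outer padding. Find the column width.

128.5 px

14c + 13·24 = 2111 → 14c = 1799 → c = 128.5 px.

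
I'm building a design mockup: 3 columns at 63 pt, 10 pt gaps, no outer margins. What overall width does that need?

Summing: 189 + 20 = 209 pt.

209 pt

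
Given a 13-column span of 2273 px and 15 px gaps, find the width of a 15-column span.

2625 px

13 columns + 12 gaps: 13c + 12·15 = 2273.
13c = 2273 − 180 = 2093, so c = 161 px.
15 columns plus 14 gaps: 2415 + 210 = 2625 px.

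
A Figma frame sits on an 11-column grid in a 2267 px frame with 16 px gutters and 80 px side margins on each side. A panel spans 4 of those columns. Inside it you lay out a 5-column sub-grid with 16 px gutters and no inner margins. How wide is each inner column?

138.4 px

Inside the margins: 2267 − 160 = 2107 px.
Subtracting 10 gutters of 16 leaves 1947 for 11 columns, so c = 177 px.
4-column span = 4·177 + 3·16 = 756 px.
5 columns + 4 gutters: 5d + 4·16 = 756.
5d = 756 − 64 = 692, so d = 138.4 px.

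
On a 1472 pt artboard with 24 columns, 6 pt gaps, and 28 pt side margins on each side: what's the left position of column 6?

324.25 pt

Inside the margins: 1472 − 56 = 1416 pt.
24c + 23·6 = 1416 → 24c = 1278 → c = 53.25 pt.
Column 6 starts at margin + 5·(column + gutter) = 28 + 5·59.25 = 324.25 pt.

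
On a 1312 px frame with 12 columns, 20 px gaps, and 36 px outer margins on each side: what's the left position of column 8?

Content = 1312 − 2·36 = 1240 px.
1240 − 11·20 = 1020; ÷12 gives c = 85 px.
Before column 8: the margin + 7 columns + 7 gaps.
Offset = 36 + 7·(85 + 20) = 36 + 735 = 771 px.

771 px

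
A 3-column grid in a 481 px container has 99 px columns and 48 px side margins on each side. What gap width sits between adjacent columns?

Take off 96 px of margins, leaving 385 px.
3 columns take 3·99 = 297 px; remaining 88 splits into 2 gaps.
g = 88 / 2 = 44 px.

44 px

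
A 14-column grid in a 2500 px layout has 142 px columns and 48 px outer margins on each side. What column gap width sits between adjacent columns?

32 px

Subtract both margins: 2500 − 2·48 = 2404 px.
14 columns take 14·142 = 1988 px; remaining 416 splits into 13 column gaps.
g = 416 / 13 = 32 px.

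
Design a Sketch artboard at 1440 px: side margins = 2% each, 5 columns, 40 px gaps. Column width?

Each margin = 2% of 1440 = 28.8 px; content = 1440 − 2·28.8 = 1382.4 px.
5c + 4·40 = 1382.4 → 5c = 1222.4 → c = 244.48 px.

244.48 px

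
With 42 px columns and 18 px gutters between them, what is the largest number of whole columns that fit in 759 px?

12 columns: 12·42 + 11·18 = 702 px ≤ 759.
13 columns: 762 px > 759. So 12.

12 columns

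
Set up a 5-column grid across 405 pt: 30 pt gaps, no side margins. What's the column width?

5 columns + 4 gaps: 5c + 4·30 = 405.
5c = 405 − 120 = 285, so c = 57 pt.

57 pt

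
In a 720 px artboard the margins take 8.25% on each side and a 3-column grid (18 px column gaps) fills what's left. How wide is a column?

Each margin = 8.25% of 720 = 59.4 px; content = 720 − 2·59.4 = 601.2 px.
3c + 2·18 = 601.2 → 3c = 565.2 → c = 188.4 px.

188.4 px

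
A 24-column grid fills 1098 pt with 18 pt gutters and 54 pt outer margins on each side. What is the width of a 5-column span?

Take off 108 pt of margins, leaving 990 pt.
990 − 23·18 = 576; ÷24 gives c = 24 pt.
5 columns plus 4 gutters: 120 + 72 = 192 pt.

192 pt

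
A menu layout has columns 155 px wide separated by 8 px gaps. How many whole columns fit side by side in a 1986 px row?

k columns need k·155 + (k−1)·8 = k·163 − 8.
k·163 − 8 ≤ 1986 → k ≤ 1994 / 163 ≈ 12.23, so k = 12.

12 columns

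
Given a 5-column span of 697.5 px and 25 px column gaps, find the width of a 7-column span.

5c + 4·25 = 697.5 → 5c = 597.5 → c = 119.5 px.
Span of 7: 7·119.5 + 6·25 = 836.5 + 150 = 986.5 px.

986.5 px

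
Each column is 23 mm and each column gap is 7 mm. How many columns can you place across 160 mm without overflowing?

5 columns

Each extra column adds 23 + 7 = 30 mm.
(160 + 7) / 30 = 5.57, so 5 columns fit.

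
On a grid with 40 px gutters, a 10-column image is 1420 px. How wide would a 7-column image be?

Subtracting 9 gutters of 40 leaves 1060 for 10 columns, so c = 106 px.
7 columns plus 6 gutters: 742 + 240 = 982 px.

982 px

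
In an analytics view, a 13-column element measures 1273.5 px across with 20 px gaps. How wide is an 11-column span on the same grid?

1074.5 px

Subtracting 12 gaps of 20 leaves 1033.5 for 13 columns, so c = 79.5 px.
11-column span = 11·79.5 + 10·20 = 1074.5 px.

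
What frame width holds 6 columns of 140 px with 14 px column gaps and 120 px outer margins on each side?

Adding margins, columns and gutters: 240 + 840 + 70 = 1150 px.

1150 px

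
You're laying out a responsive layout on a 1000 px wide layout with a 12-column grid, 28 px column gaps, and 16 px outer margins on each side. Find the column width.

Subtract both margins: 1000 − 2·16 = 968 px.
Subtracting 11 column gaps of 28 leaves 660 for 12 columns, so c = 55 px.

55 px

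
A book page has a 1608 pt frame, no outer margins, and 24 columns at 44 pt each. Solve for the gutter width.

24 pt

Columns use 1056 pt, leaving 552 pt across 23 gutters = 24 pt each.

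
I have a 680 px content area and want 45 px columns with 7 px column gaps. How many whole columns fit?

13 columns

13 columns: 13·45 + 12·7 = 669 px ≤ 680.
14 columns: 721 px > 680. So 13.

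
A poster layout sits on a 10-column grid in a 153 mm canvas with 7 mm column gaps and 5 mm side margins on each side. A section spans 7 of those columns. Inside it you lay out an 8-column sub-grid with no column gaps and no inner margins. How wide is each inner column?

Take off 10 mm of margins, leaving 143 mm.
143 − 9·7 = 80; ÷10 gives c = 8 mm.
7-column span = 7·8 + 6·7 = 98 mm.
With no column gaps, each column is 98/8 = 12.25 mm.

12.25 mm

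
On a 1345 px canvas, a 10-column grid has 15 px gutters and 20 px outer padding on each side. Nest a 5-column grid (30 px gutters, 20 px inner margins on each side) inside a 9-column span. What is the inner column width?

202.6 px

Take off 40 px of margins, leaving 1305 px.
1305 − 9·15 = 1170; ÷10 gives c = 117 px.
9-column span = 9·117 + 8·15 = 1173 px.
Inner content = 1173 − 2·20 = 1133 px.
1133 − 4·30 = 1013; ÷5 gives d = 202.6 px.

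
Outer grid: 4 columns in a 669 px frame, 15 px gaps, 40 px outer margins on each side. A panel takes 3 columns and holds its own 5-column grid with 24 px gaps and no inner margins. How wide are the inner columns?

68.4 px

Take off 80 px of margins, leaving 589 px.
4 columns + 3 gaps: 4c + 3·15 = 589.
4c = 589 − 45 = 544, so c = 136 px.
3-column span = 3·136 + 2·15 = 438 px.
438 − 4·24 = 342; ÷5 gives d = 68.4 px.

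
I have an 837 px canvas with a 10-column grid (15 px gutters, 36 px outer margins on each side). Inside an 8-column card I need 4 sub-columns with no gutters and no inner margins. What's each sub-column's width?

152.25 px

Outer content = 837 − 2·36 = 765 px.
765 − 9·15 = 630; ÷10 gives c = 63 px.
Span of 8: 8·63 + 7·15 = 504 + 105 = 609 px.
4d = 609 → d = 152.25 px.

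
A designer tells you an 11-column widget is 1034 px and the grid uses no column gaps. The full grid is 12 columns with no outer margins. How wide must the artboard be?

1128 px

With no column gaps, each column is 1034/11 = 94 px.
Artboard = 12·94 = 1128 = 1128 px.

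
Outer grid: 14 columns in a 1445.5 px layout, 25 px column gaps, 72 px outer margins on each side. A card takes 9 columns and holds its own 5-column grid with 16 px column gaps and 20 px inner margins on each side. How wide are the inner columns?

144.75 px

Outer content = 1445.5 − 2·72 = 1301.5 px.
1301.5 − 13·25 = 976.5; ÷14 gives c = 69.75 px.
Span of 9: 9·69.75 + 8·25 = 627.75 + 200 = 827.75 px.
Inner content = 827.75 − 2·20 = 787.75 px.
5d + 4·16 = 787.75 → 5d = 723.75 → d = 144.75 px.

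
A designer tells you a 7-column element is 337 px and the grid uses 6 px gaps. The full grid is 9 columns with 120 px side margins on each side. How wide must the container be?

7 columns + 6 gaps: 7c + 6·6 = 337.
7c = 337 − 36 = 301, so c = 43 px.
Adding margins, columns and gutters: 240 + 387 + 48 = 675 px.

675 px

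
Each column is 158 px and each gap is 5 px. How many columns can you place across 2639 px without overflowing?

Each extra column adds 158 + 5 = 163 px.
(2639 + 5) / 163 = 16.22, so 16 columns fit.

16 columns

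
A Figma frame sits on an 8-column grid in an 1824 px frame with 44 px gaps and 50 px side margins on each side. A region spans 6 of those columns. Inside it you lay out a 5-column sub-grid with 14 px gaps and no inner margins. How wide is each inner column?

245.2 px

Take off 100 px of margins, leaving 1724 px.
1724 − 7·44 = 1416; ÷8 gives c = 177 px.
6 columns plus 5 gaps: 1062 + 220 = 1282 px.
Subtracting 4 gaps of 14 leaves 1226 for 5 columns, so d = 245.2 px.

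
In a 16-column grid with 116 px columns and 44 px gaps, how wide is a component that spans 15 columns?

15 columns plus 14 gaps: 1740 + 616 = 2356 px.

2356 px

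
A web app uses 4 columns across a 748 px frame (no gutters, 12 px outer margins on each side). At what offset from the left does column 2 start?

193 px

Content = 748 − 2·12 = 724 px.
4c = 724 → c = 181 px.
Before column 2: the margin + 1 column + 1 gutter.
Offset = 12 + 1·(181 + 0) = 12 + 181 = 193 px.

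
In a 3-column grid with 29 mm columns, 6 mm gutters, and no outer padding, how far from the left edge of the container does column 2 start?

35 mm

Before column 2: 1 column + 1 gutter.
Offset = 1·(29 + 6) = 1·35 = 35 mm.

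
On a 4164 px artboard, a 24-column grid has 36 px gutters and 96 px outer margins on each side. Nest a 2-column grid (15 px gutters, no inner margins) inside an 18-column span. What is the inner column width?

1477.5 px

Subtract both margins: 4164 − 2·96 = 3972 px.
24 columns + 23 gutters: 24c + 23·36 = 3972.
24c = 3972 − 828 = 3144, so c = 131 px.
18-column span = 18·131 + 17·36 = 2970 px.
2d + 1·15 = 2970 → 2d = 2955 → d = 1477.5 px.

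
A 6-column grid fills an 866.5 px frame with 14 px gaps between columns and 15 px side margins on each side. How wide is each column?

127.75 px

Take off 30 px of margins, leaving 836.5 px.
836.5 − 5·14 = 766.5; ÷6 gives c = 127.75 px.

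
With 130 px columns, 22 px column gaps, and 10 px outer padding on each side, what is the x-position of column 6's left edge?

Column 6 starts at margin + 5·(column + gutter) = 10 + 5·152 = 770 px.

770 px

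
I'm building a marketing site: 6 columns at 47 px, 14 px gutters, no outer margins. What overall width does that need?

Summing: 282 + 70 = 352 px.

352 px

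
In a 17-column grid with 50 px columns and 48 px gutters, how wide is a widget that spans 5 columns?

442 px

5 columns plus 4 gutters: 250 + 192 = 442 px.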